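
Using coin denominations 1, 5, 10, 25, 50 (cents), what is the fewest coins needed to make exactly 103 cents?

Greedy: take as many of the largest coin as possible, then repeat with the remainder.
103 − 2×50→3 − 3×1→0
Total coins = 2 + 3 = 5

5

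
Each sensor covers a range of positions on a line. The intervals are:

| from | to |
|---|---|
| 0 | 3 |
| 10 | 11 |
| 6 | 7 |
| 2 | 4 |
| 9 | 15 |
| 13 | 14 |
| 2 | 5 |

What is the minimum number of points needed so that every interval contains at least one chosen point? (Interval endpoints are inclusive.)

Process intervals by earliest right end; each time one isn't hit yet, stab at its right endpoint.
By right end: [0,3]  [2,4]  [2,5]  [6,7]  [10,11]  [13,14]  [9,15]
[0,3] uncovered → point at 3; [6,7] uncovered → point at 7; [10,11] uncovered → point at 11; [13,14] uncovered → point at 14.
Points: 3, 7, 11, 14 (4 total).

4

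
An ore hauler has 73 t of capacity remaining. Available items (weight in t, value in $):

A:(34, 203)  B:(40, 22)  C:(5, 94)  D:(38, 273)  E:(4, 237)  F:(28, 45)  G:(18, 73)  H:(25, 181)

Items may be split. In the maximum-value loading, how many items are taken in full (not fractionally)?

Greedy by value/weight ratio, highest first.
Ratios (sorted): E 59.25, C 18.80, H 7.24, D 7.18, A 5.97, G 4.06, F 1.61, B 0.55
take E (4 @ 237); take C (5 @ 94); take H (25 @ 181); take D (38 @ 273); take 1/34 of A → 5.97. Capacity used 73/73.
4 item(s) taken whole; one partial (take 1/34 of A).

4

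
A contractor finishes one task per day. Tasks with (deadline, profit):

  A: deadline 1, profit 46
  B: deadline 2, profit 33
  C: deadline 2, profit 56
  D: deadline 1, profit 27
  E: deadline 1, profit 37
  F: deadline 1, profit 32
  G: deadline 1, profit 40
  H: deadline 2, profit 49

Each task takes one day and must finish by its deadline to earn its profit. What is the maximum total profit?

Take jobs in profit order; each goes to the latest open slot no later than its deadline.
Profit order: C=56 H=49 A=46 G=40 E=37 B=33 F=32 D=27
Assign: C→slot 2, H→slot 1, A skipped, G skipped, E skipped, B skipped, F skipped, D skipped.
Slots: [1:H] [2:C]
Profit = 49 + 56 = 105

105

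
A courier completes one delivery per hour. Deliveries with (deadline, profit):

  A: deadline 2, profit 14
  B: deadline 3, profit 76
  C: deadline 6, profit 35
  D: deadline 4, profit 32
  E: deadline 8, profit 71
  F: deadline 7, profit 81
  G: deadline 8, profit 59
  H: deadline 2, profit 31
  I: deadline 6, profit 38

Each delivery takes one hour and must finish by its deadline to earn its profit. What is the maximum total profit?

Take jobs in profit order; each goes to the latest open slot no later than its deadline.
Profit order: F=81 B=76 E=71 G=59 I=38 C=35 D=32 H=31 A=14
Assign: F→slot 7, B→slot 3, E→slot 8, G→slot 6, I→slot 5, C→slot 4, D→slot 2, H→slot 1, A skipped.
Slots: [1:H] [2:D] [3:B] [4:C] [5:I] [6:G] [7:F] [8:E]
Profit = 31 + 32 + 76 + 35 + 38 + 59 + 81 + 71 = 423

423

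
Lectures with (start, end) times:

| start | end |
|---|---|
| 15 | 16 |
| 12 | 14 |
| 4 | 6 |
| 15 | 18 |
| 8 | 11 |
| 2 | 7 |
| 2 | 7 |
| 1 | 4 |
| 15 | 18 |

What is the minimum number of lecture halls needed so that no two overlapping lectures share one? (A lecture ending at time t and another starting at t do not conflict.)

3

starts: [1, 2, 2, 4, 8, 12, 15, 15, 15]
ends:   [4, 6, 7, 7, 11, 14, 16, 18, 18]
s1→1 s2→2 s2→3  — peak 3.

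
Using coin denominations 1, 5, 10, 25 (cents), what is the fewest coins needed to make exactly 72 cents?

6

72 − 2×25→22 − 2×10→2 − 2×1→0
Total coins = 2 + 2 + 2 = 6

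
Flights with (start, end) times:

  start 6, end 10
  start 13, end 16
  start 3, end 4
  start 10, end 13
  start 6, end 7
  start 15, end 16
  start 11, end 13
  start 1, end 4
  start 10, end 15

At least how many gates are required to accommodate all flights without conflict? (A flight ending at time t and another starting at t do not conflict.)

3

Count concurrent intervals with a sweep; the peak is the room count.
Events (time:±→running): 1:+→1 3:+→2 4:-→1 4:-→0 6:+→1 6:+→2 7:-→1 10:-→0 10:+→1 10:+→2 11:+→3 … peak 3.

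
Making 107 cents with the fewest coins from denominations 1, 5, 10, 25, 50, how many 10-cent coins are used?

Use the largest denomination that fits, subtract, and repeat.
107 = 2×50 + 1×5 + 2×1
Count of 10: 0

0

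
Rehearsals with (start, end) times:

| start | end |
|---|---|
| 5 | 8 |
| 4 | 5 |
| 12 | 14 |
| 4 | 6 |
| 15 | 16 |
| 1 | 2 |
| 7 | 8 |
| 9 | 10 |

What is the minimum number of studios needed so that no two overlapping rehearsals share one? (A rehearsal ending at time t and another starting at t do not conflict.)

2

The answer is the maximum number of intervals overlapping at any instant.
starts: [1, 4, 4, 5, 7, 9, 12, 15]
ends:   [2, 5, 6, 8, 8, 10, 14, 16]
s1→1 e2→0 s4→1 s4→2  — peak 2.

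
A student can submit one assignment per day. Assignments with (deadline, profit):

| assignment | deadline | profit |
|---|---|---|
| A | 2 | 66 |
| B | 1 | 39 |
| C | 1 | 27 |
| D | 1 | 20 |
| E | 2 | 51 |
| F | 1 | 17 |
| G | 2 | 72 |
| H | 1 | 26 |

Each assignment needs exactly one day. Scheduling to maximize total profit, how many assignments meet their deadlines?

By profit: G(d2,72), A(d2,66), E(d2,51), B(d1,39), C(d1,27), H(d1,26), D(d1,20), F(d1,17)
G→slot 2; A→slot 1; E skipped; B skipped; C skipped; H skipped; D skipped; F skipped.
2 of 8 scheduled.

2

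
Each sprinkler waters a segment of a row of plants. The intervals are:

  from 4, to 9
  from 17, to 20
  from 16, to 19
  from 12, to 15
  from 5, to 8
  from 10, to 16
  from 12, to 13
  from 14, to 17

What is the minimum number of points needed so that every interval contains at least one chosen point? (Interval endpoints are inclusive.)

3

Process intervals by earliest right end; each time one isn't hit yet, stab at its right endpoint.
Sorted: [5,8] [4,9] [12,13] [12,15] [10,16] [14,17] [16,19] [17,20]
{[5,8],[4,9]} hit by 8; {[12,13],[12,15],[10,16]} hit by 13; {[14,17],[16,19],[17,20]} hit by 17.
Points: 8, 13, 17 (3 total).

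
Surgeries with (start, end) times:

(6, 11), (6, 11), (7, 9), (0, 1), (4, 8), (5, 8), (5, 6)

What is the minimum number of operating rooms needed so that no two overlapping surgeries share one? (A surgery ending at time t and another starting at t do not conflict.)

The answer is the maximum number of intervals overlapping at any instant.
starts: [0, 4, 5, 5, 6, 6, 7]
ends:   [1, 6, 8, 8, 9, 11, 11]
s0→1 e1→0 s4→1 s5→2 s5→3 e6→2 s6→3 s6→4 s7→5  — peak 5.

5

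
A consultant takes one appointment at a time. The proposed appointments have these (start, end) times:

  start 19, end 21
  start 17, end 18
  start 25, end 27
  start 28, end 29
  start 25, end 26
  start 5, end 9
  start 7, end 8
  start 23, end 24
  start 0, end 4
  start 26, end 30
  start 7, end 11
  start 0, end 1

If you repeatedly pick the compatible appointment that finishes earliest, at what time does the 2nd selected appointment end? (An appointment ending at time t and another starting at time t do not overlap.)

8

Order by finish time; keep every interval that doesn't clash with the previous kept one.
By end time: (0,1), (0,4), (7,8), (5,9), (7,11), (17,18), (19,21), (23,24), (25,26), (25,27), (28,29), (26,30).
Pick (0,1); next start ≥ 1 → (7,8); next start ≥ 8 → (17,18); next start ≥ 18 → (19,21); next start ≥ 21 → (23,24); next start ≥ 24 → (25,26); next start ≥ 26 → (28,29).
Selected: (0,1) (7,8) (17,18) (19,21) (23,24) (25,26) (28,29)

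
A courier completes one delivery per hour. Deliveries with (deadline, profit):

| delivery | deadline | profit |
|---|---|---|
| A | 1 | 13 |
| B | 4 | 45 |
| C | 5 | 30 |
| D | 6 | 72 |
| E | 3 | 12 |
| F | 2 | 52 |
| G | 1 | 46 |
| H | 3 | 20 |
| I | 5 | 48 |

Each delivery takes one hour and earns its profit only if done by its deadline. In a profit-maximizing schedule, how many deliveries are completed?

6

Take jobs in profit order; each goes to the latest open slot no later than its deadline.
Profit order: D=72 F=52 I=48 G=46 B=45 C=30 H=20 A=13 E=12
Assign: D→slot 6, F→slot 2, I→slot 5, G→slot 1, B→slot 4, C→slot 3, H skipped, A skipped, E skipped.
Slots: [1:G] [2:F] [3:C] [4:B] [5:I] [6:D]
6 of 9 scheduled.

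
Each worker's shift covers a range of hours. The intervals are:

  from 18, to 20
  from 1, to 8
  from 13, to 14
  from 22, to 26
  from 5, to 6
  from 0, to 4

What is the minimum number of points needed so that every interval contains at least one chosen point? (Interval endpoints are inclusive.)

5

Process intervals by earliest right end; each time one isn't hit yet, stab at its right endpoint.
By right end: [0,4]  [5,6]  [1,8]  [13,14]  [18,20]  [22,26]
[0,4] uncovered → point at 4; [5,6] uncovered → point at 6; [13,14] uncovered → point at 14; [18,20] uncovered → point at 20; [22,26] uncovered → point at 26.
Points: 4, 6, 14, 20, 26 (5 total).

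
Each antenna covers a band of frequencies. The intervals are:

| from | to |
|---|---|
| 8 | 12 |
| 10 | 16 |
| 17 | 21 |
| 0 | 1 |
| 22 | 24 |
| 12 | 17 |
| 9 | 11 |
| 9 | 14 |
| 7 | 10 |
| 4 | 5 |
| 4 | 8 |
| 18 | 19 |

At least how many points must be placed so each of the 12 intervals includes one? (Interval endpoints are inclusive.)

Process intervals by earliest right end; each time one isn't hit yet, stab at its right endpoint.
Sorted: [0,1] [4,5] [4,8] [7,10] [9,11] [8,12] [9,14] [10,16] [12,17] [18,19] [17,21] [22,24]
{[0,1]} hit by 1; {[4,5],[4,8]} hit by 5; {[7,10],[9,11],[8,12],[9,14],[10,16]} hit by 10; {[12,17]} hit by 17; {[18,19],[17,21]} hit by 19; {[22,24]} hit by 24.
Points: 1, 5, 10, 17, 19, 24 (6 total).

6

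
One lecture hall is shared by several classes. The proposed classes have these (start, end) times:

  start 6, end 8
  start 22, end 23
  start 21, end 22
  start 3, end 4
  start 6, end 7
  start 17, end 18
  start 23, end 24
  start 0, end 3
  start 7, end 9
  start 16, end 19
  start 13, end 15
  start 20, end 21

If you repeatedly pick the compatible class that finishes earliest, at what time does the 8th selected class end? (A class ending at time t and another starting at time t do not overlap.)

Order by finish time; keep every interval that doesn't clash with the previous kept one.
Sorted by end: (0,3)  (3,4)  (6,7)  (6,8)  (7,9)  (13,15)  (17,18)  (16,19)  (20,21)  (21,22)  (22,23)  (23,24)
take (0,3); take (3,4); take (6,7); take (7,9); take (13,15); take (17,18); take (20,21); take (21,22); take (22,23); take (23,24).
Selected: (0,3) (3,4) (6,7) (7,9) (13,15) (17,18) (20,21) (21,22) (22,23) (23,24)

22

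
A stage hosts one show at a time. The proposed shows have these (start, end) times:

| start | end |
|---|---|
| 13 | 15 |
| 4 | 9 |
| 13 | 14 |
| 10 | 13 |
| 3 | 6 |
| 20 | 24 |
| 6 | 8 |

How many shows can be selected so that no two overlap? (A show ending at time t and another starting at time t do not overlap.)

Order by finish time; keep every interval that doesn't clash with the previous kept one.
By end time: (3,6), (6,8), (4,9), (10,13), (13,14), (13,15), (20,24).
Pick (3,6); next start ≥ 6 → (6,8); next start ≥ 8 → (10,13); next start ≥ 13 → (13,14); next start ≥ 14 → (20,24).
Selected 5 shows.

5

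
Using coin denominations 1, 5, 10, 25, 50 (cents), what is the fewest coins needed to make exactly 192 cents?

8

192 = 3×50 + 1×25 + 1×10 + 1×5 + 2×1
Total coins = 3 + 1 + 1 + 1 + 2 = 8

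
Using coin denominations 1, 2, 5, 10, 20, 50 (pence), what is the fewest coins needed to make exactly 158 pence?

6

158 − 3×50→8 − 1×5→3 − 1×2→1 − 1×1→0
Total coins = 3 + 1 + 1 + 1 = 6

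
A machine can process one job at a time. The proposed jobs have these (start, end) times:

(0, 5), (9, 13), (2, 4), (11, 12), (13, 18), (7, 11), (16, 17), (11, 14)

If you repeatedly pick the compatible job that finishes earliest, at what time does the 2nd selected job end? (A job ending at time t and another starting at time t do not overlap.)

11

Sorted by end: (2,4)  (0,5)  (7,11)  (11,12)  (9,13)  (11,14)  (16,17)  (13,18)
take (2,4); take (7,11); take (11,12); skip (11,14); take (16,17).
Selected: (2,4) (7,11) (11,12) (16,17)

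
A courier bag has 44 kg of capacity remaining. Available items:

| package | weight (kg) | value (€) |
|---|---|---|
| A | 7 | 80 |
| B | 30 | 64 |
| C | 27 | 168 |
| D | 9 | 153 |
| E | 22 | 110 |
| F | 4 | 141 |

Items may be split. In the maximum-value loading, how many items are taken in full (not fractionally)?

3

Sort by value per unit weight and fill in that order.
Ratios (sorted): F 35.25, D 17.00, A 11.43, C 6.22, E 5.00, B 2.13
take F (4 @ 141); take D (9 @ 153); take A (7 @ 80); take 24/27 of C → 149.33. Capacity used 44/44.
3 item(s) taken whole; one partial (take 24/27 of C).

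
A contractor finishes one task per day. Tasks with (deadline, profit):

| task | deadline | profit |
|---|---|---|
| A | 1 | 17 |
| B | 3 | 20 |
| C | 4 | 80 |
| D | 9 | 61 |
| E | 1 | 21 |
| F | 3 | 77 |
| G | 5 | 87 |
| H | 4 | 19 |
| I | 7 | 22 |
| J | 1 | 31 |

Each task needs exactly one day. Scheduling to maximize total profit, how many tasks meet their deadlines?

7

Profit order: G=87 C=80 F=77 D=61 J=31 I=22 E=21 B=20 H=19 A=17
Assign: G→slot 5, C→slot 4, F→slot 3, D→slot 9, J→slot 1, I→slot 7, E skipped, B→slot 2, H skipped, A skipped.
Slots: [1:J] [2:B] [3:F] [4:C] [5:G] [7:I] [9:D]
7 of 10 scheduled.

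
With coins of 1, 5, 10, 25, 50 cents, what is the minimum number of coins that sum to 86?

Use the largest denomination that fits, subtract, and repeat.
86 − 1×50→36 − 1×25→11 − 1×10→1 − 1×1→0
Total coins = 1 + 1 + 1 + 1 = 4

4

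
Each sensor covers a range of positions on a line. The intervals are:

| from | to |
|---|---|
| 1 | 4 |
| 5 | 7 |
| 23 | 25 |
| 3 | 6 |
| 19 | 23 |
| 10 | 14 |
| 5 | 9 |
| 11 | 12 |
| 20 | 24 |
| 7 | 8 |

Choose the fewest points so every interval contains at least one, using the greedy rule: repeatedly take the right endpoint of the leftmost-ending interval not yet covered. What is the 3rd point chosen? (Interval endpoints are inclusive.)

By right end: [1,4]  [3,6]  [5,7]  [7,8]  [5,9]  [11,12]  [10,14]  [19,23]  [20,24]  [23,25]
[1,4] uncovered → point at 4; [5,7] uncovered → point at 7; [11,12] uncovered → point at 12; [19,23] uncovered → point at 23.
Points: 4, 7, 12, 23 (4 total).

12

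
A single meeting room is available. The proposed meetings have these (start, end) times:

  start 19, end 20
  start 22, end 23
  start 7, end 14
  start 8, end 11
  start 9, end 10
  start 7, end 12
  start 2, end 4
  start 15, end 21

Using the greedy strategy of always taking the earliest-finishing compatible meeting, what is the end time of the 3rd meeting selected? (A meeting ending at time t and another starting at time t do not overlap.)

By end time: (2,4), (9,10), (8,11), (7,12), (7,14), (19,20), (15,21), (22,23).
Pick (2,4); next start ≥ 4 → (9,10); next start ≥ 10 → (19,20); next start ≥ 20 → (22,23).
Selected: (2,4) (9,10) (19,20) (22,23)

20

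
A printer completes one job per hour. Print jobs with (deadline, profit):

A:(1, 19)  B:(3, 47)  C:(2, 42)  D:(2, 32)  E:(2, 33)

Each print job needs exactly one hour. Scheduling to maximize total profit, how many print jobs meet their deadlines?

Take jobs in profit order; each goes to the latest open slot no later than its deadline.
Profit order: B=47 C=42 E=33 D=32 A=19
Assign: B→slot 3, C→slot 2, E→slot 1, D skipped, A skipped.
Slots: [1:E] [2:C] [3:B]
3 of 5 scheduled.

3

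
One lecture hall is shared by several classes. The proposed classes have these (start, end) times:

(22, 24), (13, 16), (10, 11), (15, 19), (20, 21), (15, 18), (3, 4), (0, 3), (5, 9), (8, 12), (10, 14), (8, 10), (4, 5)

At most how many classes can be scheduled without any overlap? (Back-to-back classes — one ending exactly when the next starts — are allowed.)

8

Sort by end time and greedily take each interval whose start is ≥ the last chosen end.
By end time: (0,3), (3,4), (4,5), (5,9), (8,10), (10,11), (8,12), (10,14), (13,16), (15,18), (15,19), (20,21), (22,24).
Pick (0,3); next start ≥ 3 → (3,4); next start ≥ 4 → (4,5); next start ≥ 5 → (5,9); next start ≥ 9 → (10,11); next start ≥ 11 → (13,16); next start ≥ 16 → (20,21); next start ≥ 21 → (22,24).
Selected 8 classes.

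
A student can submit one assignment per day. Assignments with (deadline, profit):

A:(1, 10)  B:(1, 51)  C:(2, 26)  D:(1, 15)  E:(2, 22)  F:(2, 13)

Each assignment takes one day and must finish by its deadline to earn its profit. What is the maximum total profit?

77

By profit: B(d1,51), C(d2,26), E(d2,22), D(d1,15), F(d2,13), A(d1,10)
B→slot 1; C→slot 2; E skipped; D skipped; F skipped; A skipped.
Profit = 51 + 26 = 77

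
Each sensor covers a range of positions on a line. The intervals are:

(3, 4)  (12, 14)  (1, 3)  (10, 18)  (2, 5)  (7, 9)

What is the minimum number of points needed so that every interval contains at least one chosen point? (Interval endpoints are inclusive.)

Process intervals by earliest right end; each time one isn't hit yet, stab at its right endpoint.
By right end: [1,3]  [3,4]  [2,5]  [7,9]  [12,14]  [10,18]
[1,3] uncovered → point at 3; [7,9] uncovered → point at 9; [12,14] uncovered → point at 14.
Points: 3, 9, 14 (3 total).

3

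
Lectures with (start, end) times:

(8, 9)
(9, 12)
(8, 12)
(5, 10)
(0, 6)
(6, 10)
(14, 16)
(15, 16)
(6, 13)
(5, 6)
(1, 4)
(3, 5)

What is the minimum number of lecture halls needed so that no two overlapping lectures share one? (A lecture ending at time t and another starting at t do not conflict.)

The answer is the maximum number of intervals overlapping at any instant.
starts: [0, 1, 3, 5, 5, 6, 6, 8, 8, 9, 14, 15]
ends:   [4, 5, 6, 6, 9, 10, 10, 12, 12, 13, 16, 16]
s0→1 s1→2 s3→3 e4→2 e5→1 s5→2 s5→3 e6→2 e6→1 s6→2 s6→3 s8→4 s8→5  — peak 5.

5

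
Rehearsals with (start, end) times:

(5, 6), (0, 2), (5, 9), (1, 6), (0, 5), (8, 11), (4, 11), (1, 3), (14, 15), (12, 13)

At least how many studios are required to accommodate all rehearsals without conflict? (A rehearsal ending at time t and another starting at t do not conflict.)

4

The answer is the maximum number of intervals overlapping at any instant.
Events (time:±→running): 0:+→1 0:+→2 1:+→3 1:+→4 … peak 4.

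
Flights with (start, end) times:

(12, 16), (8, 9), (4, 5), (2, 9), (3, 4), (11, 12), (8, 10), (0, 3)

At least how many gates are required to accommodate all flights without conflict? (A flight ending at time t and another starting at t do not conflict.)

3

Events (time:±→running): 0:+→1 2:+→2 3:-→1 3:+→2 4:-→1 4:+→2 5:-→1 8:+→2 8:+→3 … peak 3.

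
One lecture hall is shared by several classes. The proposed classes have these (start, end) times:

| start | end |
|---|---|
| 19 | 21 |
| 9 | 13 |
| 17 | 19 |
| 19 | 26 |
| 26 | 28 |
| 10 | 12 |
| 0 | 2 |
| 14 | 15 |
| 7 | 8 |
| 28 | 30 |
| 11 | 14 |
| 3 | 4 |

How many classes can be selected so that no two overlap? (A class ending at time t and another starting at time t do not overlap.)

Sort by end time and greedily take each interval whose start is ≥ the last chosen end.
By end time: (0,2), (3,4), (7,8), (10,12), (9,13), (11,14), (14,15), (17,19), (19,21), (19,26), (26,28), (28,30).
Pick (0,2); next start ≥ 2 → (3,4); next start ≥ 4 → (7,8); next start ≥ 8 → (10,12); next start ≥ 12 → (14,15); next start ≥ 15 → (17,19); next start ≥ 19 → (19,21); next start ≥ 21 → (26,28); next start ≥ 28 → (28,30).
Selected 9 classes.

9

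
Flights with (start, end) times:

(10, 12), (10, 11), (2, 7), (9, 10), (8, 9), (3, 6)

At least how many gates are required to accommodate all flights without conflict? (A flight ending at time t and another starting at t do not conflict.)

starts: [2, 3, 8, 9, 10, 10]
ends:   [6, 7, 9, 10, 11, 12]
s2→1 s3→2  — peak 2.

2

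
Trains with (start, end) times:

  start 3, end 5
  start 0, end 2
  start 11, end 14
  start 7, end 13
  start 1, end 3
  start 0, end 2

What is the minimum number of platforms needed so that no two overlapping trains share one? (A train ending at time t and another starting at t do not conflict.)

3

Events (time:±→running): 0:+→1 0:+→2 1:+→3 … peak 3.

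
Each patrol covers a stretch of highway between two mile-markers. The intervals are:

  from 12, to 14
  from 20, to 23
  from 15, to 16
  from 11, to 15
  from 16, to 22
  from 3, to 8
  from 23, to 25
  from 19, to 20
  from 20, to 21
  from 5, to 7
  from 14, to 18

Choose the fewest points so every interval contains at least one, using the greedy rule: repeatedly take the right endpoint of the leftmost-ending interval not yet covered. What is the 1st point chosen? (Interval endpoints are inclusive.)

Process intervals by earliest right end; each time one isn't hit yet, stab at its right endpoint.
Sorted: [5,7] [3,8] [12,14] [11,15] [15,16] [14,18] [19,20] [20,21] [16,22] [20,23] [23,25]
{[5,7],[3,8]} hit by 7; {[12,14],[11,15]} hit by 14; {[15,16],[14,18]} hit by 16; {[19,20],[20,21],[16,22],[20,23]} hit by 20; {[23,25]} hit by 25.
Points: 7, 14, 16, 20, 25 (5 total).

7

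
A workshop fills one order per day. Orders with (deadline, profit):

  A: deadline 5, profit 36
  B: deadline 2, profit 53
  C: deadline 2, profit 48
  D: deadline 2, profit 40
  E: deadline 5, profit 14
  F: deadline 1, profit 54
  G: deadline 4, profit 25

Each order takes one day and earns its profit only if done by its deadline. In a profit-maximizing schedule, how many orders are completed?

Take jobs in profit order; each goes to the latest open slot no later than its deadline.
Profit order: F=54 B=53 C=48 D=40 A=36 G=25 E=14
Assign: F→slot 1, B→slot 2, C skipped, D skipped, A→slot 5, G→slot 4, E→slot 3.
Slots: [1:F] [2:B] [3:E] [4:G] [5:A]
5 of 7 scheduled.

5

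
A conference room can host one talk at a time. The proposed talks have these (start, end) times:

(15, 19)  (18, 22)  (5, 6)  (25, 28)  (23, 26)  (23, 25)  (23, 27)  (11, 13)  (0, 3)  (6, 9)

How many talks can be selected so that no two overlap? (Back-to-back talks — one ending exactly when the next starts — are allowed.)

Greedy by earliest finish: after sorting by end time, pick each interval compatible with the last pick.
By end time: (0,3), (5,6), (6,9), (11,13), (15,19), (18,22), (23,25), (23,26), (23,27), (25,28).
Pick (0,3); next start ≥ 3 → (5,6); next start ≥ 6 → (6,9); next start ≥ 9 → (11,13); next start ≥ 13 → (15,19); next start ≥ 19 → (23,25); next start ≥ 25 → (25,28).
Selected 7 talks.

7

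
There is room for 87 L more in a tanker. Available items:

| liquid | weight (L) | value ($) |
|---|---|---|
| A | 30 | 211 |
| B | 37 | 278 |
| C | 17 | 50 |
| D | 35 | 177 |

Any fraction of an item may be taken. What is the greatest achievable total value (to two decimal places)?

590.14

Order: B (278/37=7.51) > A (211/30=7.03) > D (177/35=5.06) > C (50/17=2.94)
Fill: take B (37 @ 278) → take A (30 @ 211) → take 20/35 of D → 101.14; 87/87 used.
Total value = 590.14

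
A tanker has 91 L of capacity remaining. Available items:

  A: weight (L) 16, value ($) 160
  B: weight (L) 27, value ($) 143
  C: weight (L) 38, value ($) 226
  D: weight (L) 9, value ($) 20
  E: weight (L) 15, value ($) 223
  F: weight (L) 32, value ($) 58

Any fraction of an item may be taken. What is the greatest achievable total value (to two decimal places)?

725.52

Sort by value per unit weight and fill in that order.
Order: E (223/15=14.87) > A (160/16=10.00) > C (226/38=5.95) > B (143/27=5.30) > D (20/9=2.22) > F (58/32=1.81)
Fill: take E (15 @ 223) → take A (16 @ 160) → take C (38 @ 226) → take 22/27 of B → 116.52; 91/91 used.
Total value = 725.52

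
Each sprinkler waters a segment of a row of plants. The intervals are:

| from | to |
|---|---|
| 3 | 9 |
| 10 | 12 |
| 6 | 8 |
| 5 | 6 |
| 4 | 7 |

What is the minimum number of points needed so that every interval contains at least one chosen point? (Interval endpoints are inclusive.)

2

Sorted: [5,6] [4,7] [6,8] [3,9] [10,12]
{[5,6],[4,7],[6,8],[3,9]} hit by 6; {[10,12]} hit by 12.
Points: 6, 12 (2 total).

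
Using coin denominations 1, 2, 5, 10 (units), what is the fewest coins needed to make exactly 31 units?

4

Greedy: take as many of the largest coin as possible, then repeat with the remainder.
31 − 3×10→1 − 1×1→0
Total coins = 3 + 1 = 4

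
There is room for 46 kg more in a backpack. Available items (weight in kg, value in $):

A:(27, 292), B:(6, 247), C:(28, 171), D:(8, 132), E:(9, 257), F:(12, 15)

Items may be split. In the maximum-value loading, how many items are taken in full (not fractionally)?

Ratios (sorted): B 41.17, E 28.56, D 16.50, A 10.81, C 6.11, F 1.25
take B (6 @ 247); take E (9 @ 257); take D (8 @ 132); take 23/27 of A → 248.74. Capacity used 46/46.
3 item(s) taken whole; one partial (take 23/27 of A).

3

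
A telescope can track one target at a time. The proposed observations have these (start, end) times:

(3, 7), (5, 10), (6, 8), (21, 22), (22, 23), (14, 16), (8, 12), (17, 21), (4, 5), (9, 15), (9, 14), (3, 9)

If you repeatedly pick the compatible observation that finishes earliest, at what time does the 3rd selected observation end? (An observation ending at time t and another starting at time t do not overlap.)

12

By end time: (4,5), (3,7), (6,8), (3,9), (5,10), (8,12), (9,14), (9,15), (14,16), (17,21), (21,22), (22,23).
Pick (4,5); next start ≥ 5 → (6,8); next start ≥ 8 → (8,12); next start ≥ 12 → (14,16); next start ≥ 16 → (17,21); next start ≥ 21 → (21,22); next start ≥ 22 → (22,23).
Selected: (4,5) (6,8) (8,12) (14,16) (17,21) (21,22) (22,23)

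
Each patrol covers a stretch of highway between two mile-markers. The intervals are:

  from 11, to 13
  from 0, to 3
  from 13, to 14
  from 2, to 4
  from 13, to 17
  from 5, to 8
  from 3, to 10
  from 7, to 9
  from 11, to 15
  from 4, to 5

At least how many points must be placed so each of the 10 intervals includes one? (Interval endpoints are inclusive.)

4

By right end: [0,3]  [2,4]  [4,5]  [5,8]  [7,9]  [3,10]  [11,13]  [13,14]  [11,15]  [13,17]
[0,3] uncovered → point at 3; [4,5] uncovered → point at 5; [7,9] uncovered → point at 9; [11,13] uncovered → point at 13.
Points: 3, 5, 9, 13 (4 total).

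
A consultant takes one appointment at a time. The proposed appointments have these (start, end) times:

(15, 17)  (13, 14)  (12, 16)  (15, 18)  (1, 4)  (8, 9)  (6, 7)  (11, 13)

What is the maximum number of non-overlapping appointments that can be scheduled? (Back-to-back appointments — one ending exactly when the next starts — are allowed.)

6

By end time: (1,4), (6,7), (8,9), (11,13), (13,14), (12,16), (15,17), (15,18).
Pick (1,4); next start ≥ 4 → (6,7); next start ≥ 7 → (8,9); next start ≥ 9 → (11,13); next start ≥ 13 → (13,14); next start ≥ 14 → (15,17).
Selected 6 appointments.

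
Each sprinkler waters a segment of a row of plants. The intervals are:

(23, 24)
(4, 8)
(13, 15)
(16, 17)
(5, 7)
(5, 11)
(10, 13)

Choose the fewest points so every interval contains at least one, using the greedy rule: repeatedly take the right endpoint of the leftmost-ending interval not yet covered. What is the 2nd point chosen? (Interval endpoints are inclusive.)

Sort by right endpoint; whenever an interval is uncovered, place a point at its right end.
By right end: [5,7]  [4,8]  [5,11]  [10,13]  [13,15]  [16,17]  [23,24]
[5,7] uncovered → point at 7; [10,13] uncovered → point at 13; [16,17] uncovered → point at 17; [23,24] uncovered → point at 24.
Points: 7, 13, 17, 24 (4 total).

13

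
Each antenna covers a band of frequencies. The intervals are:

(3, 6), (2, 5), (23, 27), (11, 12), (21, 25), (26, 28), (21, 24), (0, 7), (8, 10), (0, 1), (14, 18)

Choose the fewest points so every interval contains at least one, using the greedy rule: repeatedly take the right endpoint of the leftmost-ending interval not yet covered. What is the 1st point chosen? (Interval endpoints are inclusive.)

Process intervals by earliest right end; each time one isn't hit yet, stab at its right endpoint.
Sorted: [0,1] [2,5] [3,6] [0,7] [8,10] [11,12] [14,18] [21,24] [21,25] [23,27] [26,28]
{[0,1]} hit by 1; {[2,5],[3,6],[0,7]} hit by 5; {[8,10]} hit by 10; {[11,12]} hit by 12; {[14,18]} hit by 18; {[21,24],[21,25],[23,27]} hit by 24; {[26,28]} hit by 28.
Points: 1, 5, 10, 12, 18, 24, 28 (7 total).

1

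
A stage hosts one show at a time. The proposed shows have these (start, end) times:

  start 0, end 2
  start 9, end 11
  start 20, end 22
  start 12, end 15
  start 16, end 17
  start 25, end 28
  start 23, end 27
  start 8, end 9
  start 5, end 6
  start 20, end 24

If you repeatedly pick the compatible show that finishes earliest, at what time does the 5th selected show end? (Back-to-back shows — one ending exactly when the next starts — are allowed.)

15

Sorted by end: (0,2)  (5,6)  (8,9)  (9,11)  (12,15)  (16,17)  (20,22)  (20,24)  (23,27)  (25,28)
take (0,2); take (5,6); take (8,9); take (9,11); take (12,15); take (16,17); take (20,22); skip (20,24); take (23,27).
Selected: (0,2) (5,6) (8,9) (9,11) (12,15) (16,17) (20,22) (23,27)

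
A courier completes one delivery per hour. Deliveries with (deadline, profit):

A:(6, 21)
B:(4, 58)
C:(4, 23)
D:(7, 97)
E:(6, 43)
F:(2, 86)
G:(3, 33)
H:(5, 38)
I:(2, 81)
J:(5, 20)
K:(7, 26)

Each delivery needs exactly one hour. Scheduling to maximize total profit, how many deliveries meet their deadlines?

7

Profit order: D=97 F=86 I=81 B=58 E=43 H=38 G=33 K=26 C=23 A=21 J=20
Assign: D→slot 7, F→slot 2, I→slot 1, B→slot 4, E→slot 6, H→slot 5, G→slot 3, K skipped, C skipped, A skipped, J skipped.
Slots: [1:I] [2:F] [3:G] [4:B] [5:H] [6:E] [7:D]
7 of 11 scheduled.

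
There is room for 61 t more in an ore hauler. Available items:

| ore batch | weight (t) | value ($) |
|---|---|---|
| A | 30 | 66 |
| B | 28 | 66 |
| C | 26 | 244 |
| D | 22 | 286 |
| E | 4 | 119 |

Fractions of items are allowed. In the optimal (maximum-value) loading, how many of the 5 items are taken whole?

Order: E (119/4=29.75) > D (286/22=13.00) > C (244/26=9.38) > B (66/28=2.36) > A (66/30=2.20)
Fill: take E (4 @ 119) → take D (22 @ 286) → take C (26 @ 244) → take 9/28 of B → 21.21; 61/61 used.
3 item(s) taken whole; one partial (take 9/28 of B).

3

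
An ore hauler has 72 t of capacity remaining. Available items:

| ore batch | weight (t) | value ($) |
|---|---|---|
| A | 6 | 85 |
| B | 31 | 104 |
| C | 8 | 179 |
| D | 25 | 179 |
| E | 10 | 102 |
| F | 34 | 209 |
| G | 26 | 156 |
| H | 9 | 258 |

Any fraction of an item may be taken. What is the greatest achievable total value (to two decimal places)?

889.06

Sort by value per unit weight and fill in that order.
Ratios (sorted): H 28.67, C 22.38, A 14.17, E 10.20, D 7.16, F 6.15, G 6.00, B 3.35
take H (9 @ 258); take C (8 @ 179); take A (6 @ 85); take E (10 @ 102); take D (25 @ 179); take 14/34 of F → 86.06. Capacity used 72/72.
Total value = 889.06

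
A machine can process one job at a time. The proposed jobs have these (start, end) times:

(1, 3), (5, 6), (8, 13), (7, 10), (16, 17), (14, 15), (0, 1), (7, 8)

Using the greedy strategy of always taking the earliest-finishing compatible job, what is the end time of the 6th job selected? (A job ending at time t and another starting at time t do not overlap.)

Sorted by end: (0,1)  (1,3)  (5,6)  (7,8)  (7,10)  (8,13)  (14,15)  (16,17)
take (0,1); take (1,3); take (5,6); take (7,8); skip (7,10); take (8,13); take (14,15); take (16,17).
Selected: (0,1) (1,3) (5,6) (7,8) (8,13) (14,15) (16,17)

15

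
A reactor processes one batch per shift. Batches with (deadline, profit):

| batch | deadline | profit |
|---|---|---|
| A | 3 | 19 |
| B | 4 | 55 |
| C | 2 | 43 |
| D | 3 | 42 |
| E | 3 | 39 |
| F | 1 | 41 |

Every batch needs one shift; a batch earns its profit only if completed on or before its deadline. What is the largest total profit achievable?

181

Sort by profit descending; place each in the latest free slot ≤ its deadline.
By profit: B(d4,55), C(d2,43), D(d3,42), F(d1,41), E(d3,39), A(d3,19)
B→slot 4; C→slot 2; D→slot 3; F→slot 1; E skipped; A skipped.
Profit = 41 + 43 + 42 + 55 = 181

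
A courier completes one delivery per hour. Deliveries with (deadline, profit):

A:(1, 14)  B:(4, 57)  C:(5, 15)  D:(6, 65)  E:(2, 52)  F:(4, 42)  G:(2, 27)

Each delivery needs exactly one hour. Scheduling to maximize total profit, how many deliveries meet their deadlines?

Take jobs in profit order; each goes to the latest open slot no later than its deadline.
Profit order: D=65 B=57 E=52 F=42 G=27 C=15 A=14
Assign: D→slot 6, B→slot 4, E→slot 2, F→slot 3, G→slot 1, C→slot 5, A skipped.
Slots: [1:G] [2:E] [3:F] [4:B] [5:C] [6:D]
6 of 7 scheduled.

6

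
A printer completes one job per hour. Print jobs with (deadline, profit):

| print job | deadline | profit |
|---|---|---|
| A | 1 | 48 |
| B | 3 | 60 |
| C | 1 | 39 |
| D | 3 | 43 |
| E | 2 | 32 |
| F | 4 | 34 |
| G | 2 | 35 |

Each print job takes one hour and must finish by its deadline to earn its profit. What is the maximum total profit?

Sort by profit descending; place each in the latest free slot ≤ its deadline.
Profit order: B=60 A=48 D=43 C=39 G=35 F=34 E=32
Assign: B→slot 3, A→slot 1, D→slot 2, C skipped, G skipped, F→slot 4, E skipped.
Slots: [1:A] [2:D] [3:B] [4:F]
Profit = 48 + 43 + 60 + 34 = 185

185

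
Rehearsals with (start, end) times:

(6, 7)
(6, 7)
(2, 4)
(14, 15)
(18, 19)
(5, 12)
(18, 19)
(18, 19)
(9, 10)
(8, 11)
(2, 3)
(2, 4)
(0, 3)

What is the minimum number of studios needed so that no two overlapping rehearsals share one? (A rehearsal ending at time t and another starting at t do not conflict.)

starts: [0, 2, 2, 2, 5, 6, 6, 8, 9, 14, 18, 18, 18]
ends:   [3, 3, 4, 4, 7, 7, 10, 11, 12, 15, 19, 19, 19]
s0→1 s2→2 s2→3 s2→4  — peak 4.

4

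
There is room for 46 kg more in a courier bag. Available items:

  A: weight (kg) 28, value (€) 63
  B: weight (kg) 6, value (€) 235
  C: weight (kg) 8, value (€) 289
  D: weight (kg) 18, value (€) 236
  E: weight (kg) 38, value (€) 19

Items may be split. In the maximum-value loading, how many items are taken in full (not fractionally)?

Sort by value per unit weight and fill in that order.
Order: B (235/6=39.17) > C (289/8=36.12) > D (236/18=13.11) > A (63/28=2.25) > E (19/38=0.50)
Fill: take B (6 @ 235) → take C (8 @ 289) → take D (18 @ 236) → take 14/28 of A → 31.50; 46/46 used.
3 item(s) taken whole; one partial (take 14/28 of A).

3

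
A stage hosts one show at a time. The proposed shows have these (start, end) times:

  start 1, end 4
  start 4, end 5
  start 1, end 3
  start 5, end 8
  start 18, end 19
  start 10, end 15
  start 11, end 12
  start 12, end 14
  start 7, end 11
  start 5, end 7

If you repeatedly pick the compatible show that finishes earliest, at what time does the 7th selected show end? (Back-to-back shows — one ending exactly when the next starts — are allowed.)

Sorted by end: (1,3)  (1,4)  (4,5)  (5,7)  (5,8)  (7,11)  (11,12)  (12,14)  (10,15)  (18,19)
take (1,3); take (4,5); take (5,7); take (7,11); take (11,12); take (12,14); take (18,19).
Selected: (1,3) (4,5) (5,7) (7,11) (11,12) (12,14) (18,19)

19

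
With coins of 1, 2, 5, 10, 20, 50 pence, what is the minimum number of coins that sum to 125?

4

Use the largest denomination that fits, subtract, and repeat.
125 − 2×50→25 − 1×20→5 − 1×5→0
Total coins = 2 + 1 + 1 = 4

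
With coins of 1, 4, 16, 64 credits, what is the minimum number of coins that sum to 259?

7

259 = 4×64 + 3×1
Total coins = 4 + 3 = 7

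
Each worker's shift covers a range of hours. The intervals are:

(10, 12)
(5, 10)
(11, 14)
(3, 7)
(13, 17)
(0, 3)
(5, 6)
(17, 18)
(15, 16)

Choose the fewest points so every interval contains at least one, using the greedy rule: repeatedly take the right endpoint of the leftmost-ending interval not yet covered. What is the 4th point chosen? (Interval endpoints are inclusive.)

16

Process intervals by earliest right end; each time one isn't hit yet, stab at its right endpoint.
Sorted: [0,3] [5,6] [3,7] [5,10] [10,12] [11,14] [15,16] [13,17] [17,18]
{[0,3]} hit by 3; {[5,6],[3,7],[5,10]} hit by 6; {[10,12],[11,14]} hit by 12; {[15,16],[13,17]} hit by 16; {[17,18]} hit by 18.
Points: 3, 6, 12, 16, 18 (5 total).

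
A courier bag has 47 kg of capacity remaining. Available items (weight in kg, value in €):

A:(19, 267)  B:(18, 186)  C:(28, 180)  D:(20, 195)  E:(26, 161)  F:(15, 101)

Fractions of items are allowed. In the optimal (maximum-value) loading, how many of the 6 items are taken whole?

2

Order: A (267/19=14.05) > B (186/18=10.33) > D (195/20=9.75) > F (101/15=6.73) > C (180/28=6.43) > E (161/26=6.19)
Fill: take A (19 @ 267) → take B (18 @ 186) → take 10/20 of D → 97.50; 47/47 used.
2 item(s) taken whole; one partial (take 10/20 of D).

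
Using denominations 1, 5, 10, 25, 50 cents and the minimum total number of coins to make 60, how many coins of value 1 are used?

60 − 1×50→10 − 1×10→0
Count of 1: 0

0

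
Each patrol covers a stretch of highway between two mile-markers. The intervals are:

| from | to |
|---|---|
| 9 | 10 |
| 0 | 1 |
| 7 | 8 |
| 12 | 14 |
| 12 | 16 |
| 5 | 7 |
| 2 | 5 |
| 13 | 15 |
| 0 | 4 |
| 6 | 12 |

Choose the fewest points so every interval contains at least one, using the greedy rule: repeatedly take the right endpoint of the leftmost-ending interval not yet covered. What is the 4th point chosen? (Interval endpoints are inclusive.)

10

Sort by right endpoint; whenever an interval is uncovered, place a point at its right end.
Sorted: [0,1] [0,4] [2,5] [5,7] [7,8] [9,10] [6,12] [12,14] [13,15] [12,16]
{[0,1],[0,4]} hit by 1; {[2,5],[5,7]} hit by 5; {[7,8]} hit by 8; {[9,10],[6,12]} hit by 10; {[12,14],[13,15],[12,16]} hit by 14.
Points: 1, 5, 8, 10, 14 (5 total).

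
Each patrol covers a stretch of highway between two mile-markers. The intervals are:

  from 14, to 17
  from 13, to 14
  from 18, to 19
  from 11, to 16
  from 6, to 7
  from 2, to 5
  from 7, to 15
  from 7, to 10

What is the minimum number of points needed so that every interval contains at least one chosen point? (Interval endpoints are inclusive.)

4

Sort by right endpoint; whenever an interval is uncovered, place a point at its right end.
Sorted: [2,5] [6,7] [7,10] [13,14] [7,15] [11,16] [14,17] [18,19]
{[2,5]} hit by 5; {[6,7],[7,10]} hit by 7; {[13,14],[7,15],[11,16],[14,17]} hit by 14; {[18,19]} hit by 19.
Points: 5, 7, 14, 19 (4 total).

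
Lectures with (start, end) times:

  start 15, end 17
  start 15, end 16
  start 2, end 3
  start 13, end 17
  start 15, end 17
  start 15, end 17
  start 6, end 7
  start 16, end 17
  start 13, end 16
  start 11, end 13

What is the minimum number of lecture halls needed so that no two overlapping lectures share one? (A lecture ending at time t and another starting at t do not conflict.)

The answer is the maximum number of intervals overlapping at any instant.
starts: [2, 6, 11, 13, 13, 15, 15, 15, 15, 16]
ends:   [3, 7, 13, 16, 16, 17, 17, 17, 17, 17]
s2→1 e3→0 s6→1 e7→0 s11→1 e13→0 s13→1 s13→2 s15→3 s15→4 s15→5 s15→6  — peak 6.

6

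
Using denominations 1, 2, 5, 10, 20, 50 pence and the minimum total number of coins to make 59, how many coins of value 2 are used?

2

59 − 1×50→9 − 1×5→4 − 2×2→0
Count of 2: 2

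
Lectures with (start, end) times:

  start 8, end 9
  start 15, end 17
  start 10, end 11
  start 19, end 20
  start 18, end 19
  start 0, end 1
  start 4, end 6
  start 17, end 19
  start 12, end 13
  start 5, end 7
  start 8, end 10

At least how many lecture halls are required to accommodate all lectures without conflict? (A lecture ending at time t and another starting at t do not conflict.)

Count concurrent intervals with a sweep; the peak is the room count.
starts: [0, 4, 5, 8, 8, 10, 12, 15, 17, 18, 19]
ends:   [1, 6, 7, 9, 10, 11, 13, 17, 19, 19, 20]
s0→1 e1→0 s4→1 s5→2  — peak 2.

2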